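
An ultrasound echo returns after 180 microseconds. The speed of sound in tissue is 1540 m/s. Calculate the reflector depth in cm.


depth = c * t / 2
t = 180 us = 1.8000e-04 s
depth = 1540 * 1.8000e-04 / 2
depth = 0.1386 m = 13.86 cm


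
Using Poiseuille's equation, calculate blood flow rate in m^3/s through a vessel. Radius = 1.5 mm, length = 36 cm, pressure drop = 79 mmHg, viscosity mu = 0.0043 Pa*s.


Q = pi*r^4*dP / (8*mu*L)
r = 0.0015 m, L = 0.36 m
dP = 79 mmHg = 10532.438 Pa
Q = 1.3526e-05 m^3/s


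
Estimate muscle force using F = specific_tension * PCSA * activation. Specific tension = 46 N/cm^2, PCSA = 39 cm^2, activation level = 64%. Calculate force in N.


F = sigma * PCSA * activation
F = 46 * 39 * 0.64
F = 1148 N


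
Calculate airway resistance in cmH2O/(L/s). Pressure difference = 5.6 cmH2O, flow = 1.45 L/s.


R = dP / flow
R = 5.6 / 1.45
R = 3.862 cmH2O/(L/s)


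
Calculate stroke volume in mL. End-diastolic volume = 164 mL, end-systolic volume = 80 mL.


SV = EDV - ESV
SV = 164 - 80
SV = 84 mL


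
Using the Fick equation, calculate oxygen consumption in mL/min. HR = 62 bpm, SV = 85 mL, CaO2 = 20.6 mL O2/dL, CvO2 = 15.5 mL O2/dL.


CO = HR*SV = 62*85/1000 = 5.27 L/min
a-v O2 diff = 20.6 - 15.5 = 5.1 mL/dL
VO2 = CO * (CaO2-CvO2) * 10 dL/L
VO2 = 5.27 * 5.1 * 10
VO2 = 268.8 mL/min


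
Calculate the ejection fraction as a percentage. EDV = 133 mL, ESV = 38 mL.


SV = EDV - ESV = 133 - 38 = 95 mL
EF = SV/EDV * 100 = 95/133 * 100
EF = 71.43%


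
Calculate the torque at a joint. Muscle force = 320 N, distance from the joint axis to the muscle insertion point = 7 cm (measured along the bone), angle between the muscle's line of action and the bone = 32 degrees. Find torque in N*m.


Torque = F * d * sin(theta)   (moment arm = d*sin(theta))
d = 7 cm = 0.07 m
Torque = 320 * 0.07 * sin(32)
Torque = 11.87 N*m


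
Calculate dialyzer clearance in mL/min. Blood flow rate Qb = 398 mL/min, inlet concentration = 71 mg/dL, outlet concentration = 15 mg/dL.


K = Qb * (Cb_in - Cb_out) / Cb_in
K = 398 * (71 - 15) / 71
K = 313.9 mL/min


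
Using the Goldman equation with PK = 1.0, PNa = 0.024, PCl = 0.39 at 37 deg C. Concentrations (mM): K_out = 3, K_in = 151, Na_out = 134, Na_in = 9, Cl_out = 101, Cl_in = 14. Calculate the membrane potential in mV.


Vm = (RT/F)*ln((PK*Ko + PNa*Nao + PCl*Cli)/(PK*Ki + PNa*Nai + PCl*Clo))
Numer = 11.676, Denom = 190.606
Vm = -74.63 mV


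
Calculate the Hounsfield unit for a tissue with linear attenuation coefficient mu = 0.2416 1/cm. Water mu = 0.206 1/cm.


HU = ((mu_tissue - mu_water) / mu_water) * 1000
HU = ((0.2416 - 0.206) / 0.206) * 1000
HU = 172.8


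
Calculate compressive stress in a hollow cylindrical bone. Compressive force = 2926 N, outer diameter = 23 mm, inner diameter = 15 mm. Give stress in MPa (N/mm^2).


A = pi*(r_o^2 - r_i^2)
r_o = 11.5 mm, r_i = 7.5 mm
A = 238.761 mm^2
sigma = F/A = 2926 / 238.761
sigma = 12.25 MPa


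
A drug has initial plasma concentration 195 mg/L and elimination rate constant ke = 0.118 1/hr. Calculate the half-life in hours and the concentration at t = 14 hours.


t_half = ln(2) / ke = 0.693147 / 0.118 = 5.874 hr
C(t) = C0 * exp(-ke*t) = 195 * exp(-0.118*14)
C(14) = 37.37 mg/L


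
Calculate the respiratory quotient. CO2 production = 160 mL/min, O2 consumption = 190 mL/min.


RQ = VCO2 / VO2
RQ = 160 / 190
RQ = 0.8421


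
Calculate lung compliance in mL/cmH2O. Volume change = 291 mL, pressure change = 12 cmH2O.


C = dV / dP
C = 291 / 12
C = 24.25 mL/cmH2O


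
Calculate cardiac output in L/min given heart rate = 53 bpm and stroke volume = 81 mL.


CO = HR * SV
CO = 53 * 81 / 1000
CO = 4.293 L/min


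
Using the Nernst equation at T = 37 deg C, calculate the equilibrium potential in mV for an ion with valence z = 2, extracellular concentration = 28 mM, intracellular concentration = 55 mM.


E = (RT/(zF)) * ln(C_out/C_in)
T = 37 + 273.15 = 310.15 K
E = (8.314 * 310.15 / (2 * 96485)) * ln(28/55)
E = -9.021 mV


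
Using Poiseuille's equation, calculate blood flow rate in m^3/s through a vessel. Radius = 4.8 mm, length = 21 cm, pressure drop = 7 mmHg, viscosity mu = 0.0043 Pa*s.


Q = pi*r^4*dP / (8*mu*L)
r = 0.0048 m, L = 0.21 m
dP = 7 mmHg = 933.254 Pa
Q = 2.1545e-04 m^3/s


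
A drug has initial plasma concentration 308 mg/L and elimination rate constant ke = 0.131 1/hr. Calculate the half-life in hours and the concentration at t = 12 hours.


t_half = ln(2) / ke = 0.693147 / 0.131 = 5.291 hr
C(t) = C0 * exp(-ke*t) = 308 * exp(-0.131*12)
C(12) = 63.95 mg/L


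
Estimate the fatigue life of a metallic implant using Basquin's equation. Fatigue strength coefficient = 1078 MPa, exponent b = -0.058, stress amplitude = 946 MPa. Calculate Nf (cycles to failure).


sigma_a = sigma_f' * (2Nf)^b
2Nf = (sigma_a/sigma_f')^(1/b)
2Nf = (946/1078)^(1/-0.058)
2Nf = 9.5074159
Nf = 4.754


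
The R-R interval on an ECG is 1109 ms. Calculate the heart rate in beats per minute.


HR = 60 / RR_interval(s)
RR = 1109 ms = 1.109 s
HR = 60 / 1.109 = 54.1 bpm


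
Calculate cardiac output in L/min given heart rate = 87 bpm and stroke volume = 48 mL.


CO = HR * SV
CO = 87 * 48 / 1000
CO = 4.176 L/min


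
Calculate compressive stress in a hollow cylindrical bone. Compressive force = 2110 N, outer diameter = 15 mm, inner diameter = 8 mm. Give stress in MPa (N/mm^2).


A = pi*(r_o^2 - r_i^2)
r_o = 7.5 mm, r_i = 4 mm
A = 126.449 mm^2
sigma = F/A = 2110 / 126.449
sigma = 16.69 MPa


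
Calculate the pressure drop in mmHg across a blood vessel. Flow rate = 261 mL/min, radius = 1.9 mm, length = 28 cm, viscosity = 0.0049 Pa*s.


dP = 8*mu*L*Q / (pi*r^4)
Q = 261 mL/min = 4.35e-06 m^3/s
dP = 1166.19 Pa = 1166.19 / 133.322 mmHg = 8.747 mmHg


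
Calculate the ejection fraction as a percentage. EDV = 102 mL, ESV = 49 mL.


SV = EDV - ESV = 102 - 49 = 53 mL
EF = SV/EDV * 100 = 53/102 * 100
EF = 51.96%


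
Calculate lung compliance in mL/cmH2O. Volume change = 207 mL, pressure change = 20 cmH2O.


C = dV / dP
C = 207 / 20
C = 10.35 mL/cmH2O


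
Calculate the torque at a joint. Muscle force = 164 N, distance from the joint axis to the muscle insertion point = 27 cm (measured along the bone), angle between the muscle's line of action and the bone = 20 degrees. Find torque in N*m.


Torque = F * d * sin(theta)   (moment arm = d*sin(theta))
d = 27 cm = 0.27 m
Torque = 164 * 0.27 * sin(20)
Torque = 15.14 N*m


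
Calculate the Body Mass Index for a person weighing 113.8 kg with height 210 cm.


BMI = weight / height^2
height = 210 cm = 2.1 m
BMI = 113.8 / 2.1^2
BMI = 25.8 kg/m^2


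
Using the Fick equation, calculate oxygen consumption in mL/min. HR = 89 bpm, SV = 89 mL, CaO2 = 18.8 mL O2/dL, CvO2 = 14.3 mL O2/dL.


CO = HR*SV = 89*89/1000 = 7.921 L/min
a-v O2 diff = 18.8 - 14.3 = 4.5 mL/dL
VO2 = CO * (CaO2-CvO2) * 10 dL/L
VO2 = 7.921 * 4.5 * 10
VO2 = 356.4 mL/min


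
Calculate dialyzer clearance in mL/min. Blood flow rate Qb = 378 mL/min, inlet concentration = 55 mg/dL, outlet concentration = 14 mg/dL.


K = Qb * (Cb_in - Cb_out) / Cb_in
K = 378 * (55 - 14) / 55
K = 281.8 mL/min


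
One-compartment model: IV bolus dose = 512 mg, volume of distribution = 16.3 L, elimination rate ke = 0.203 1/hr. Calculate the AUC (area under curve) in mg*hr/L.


C0 = Dose/Vd = 512/16.3 = 31.411 mg/L
AUC = C0/ke = 31.411/0.203
AUC = 154.7 mg*hr/L


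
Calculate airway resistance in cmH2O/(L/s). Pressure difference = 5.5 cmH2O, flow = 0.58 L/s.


R = dP / flow
R = 5.5 / 0.58
R = 9.483 cmH2O/(L/s)


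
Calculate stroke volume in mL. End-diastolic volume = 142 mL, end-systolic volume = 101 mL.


SV = EDV - ESV
SV = 142 - 101
SV = 41 mL


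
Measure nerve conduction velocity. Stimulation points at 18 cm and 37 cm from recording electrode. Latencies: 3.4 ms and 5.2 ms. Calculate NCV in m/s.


Distance = (37 - 18) / 100 = 0.19 m
dt = (5.2 - 3.4) / 1000 = 0.0018 s
NCV = dist / dt = 105.6 m/s


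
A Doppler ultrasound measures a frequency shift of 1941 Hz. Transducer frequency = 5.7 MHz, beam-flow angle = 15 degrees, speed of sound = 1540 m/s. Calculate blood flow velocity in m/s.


v = fd * c / (2 * f0 * cos(theta))
v = 1941 * 1540 / (2 * 5.7000e+06 * cos(15))
v = 0.2715 m/s


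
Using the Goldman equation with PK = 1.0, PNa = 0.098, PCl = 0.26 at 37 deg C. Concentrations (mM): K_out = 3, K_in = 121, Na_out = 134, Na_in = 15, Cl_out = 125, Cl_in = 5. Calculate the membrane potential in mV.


Vm = (RT/F)*ln((PK*Ko + PNa*Nao + PCl*Cli)/(PK*Ki + PNa*Nai + PCl*Clo))
Numer = 17.432, Denom = 154.97
Vm = -58.39 mV


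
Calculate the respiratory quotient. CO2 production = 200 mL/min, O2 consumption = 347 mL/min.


RQ = VCO2 / VO2
RQ = 200 / 347
RQ = 0.5764


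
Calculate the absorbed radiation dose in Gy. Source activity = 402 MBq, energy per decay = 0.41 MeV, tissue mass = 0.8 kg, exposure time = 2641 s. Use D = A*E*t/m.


A = 402 MBq = 4.0200e+08 Bq
E = 0.41 MeV = 6.5682e-14 J
D = A*E*t/m = 4.0200e+08*6.5682e-14*2641/0.8
D = 0.08717 Gy


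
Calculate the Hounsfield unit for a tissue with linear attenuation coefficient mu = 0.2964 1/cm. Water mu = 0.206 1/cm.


HU = ((mu_tissue - mu_water) / mu_water) * 1000
HU = ((0.2964 - 0.206) / 0.206) * 1000
HU = 438.8


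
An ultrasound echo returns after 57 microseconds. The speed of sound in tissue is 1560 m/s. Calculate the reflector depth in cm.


depth = c * t / 2
t = 57 us = 5.7000e-05 s
depth = 1560 * 5.7000e-05 / 2
depth = 0.04446 m = 4.446 cm


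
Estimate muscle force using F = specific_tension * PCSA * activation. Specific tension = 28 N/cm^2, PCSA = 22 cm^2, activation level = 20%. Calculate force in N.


F = sigma * PCSA * activation
F = 28 * 22 * 0.2
F = 123.2 N


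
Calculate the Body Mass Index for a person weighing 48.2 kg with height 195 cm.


BMI = weight / height^2
height = 195 cm = 1.95 m
BMI = 48.2 / 1.95^2
BMI = 12.68 kg/m^2


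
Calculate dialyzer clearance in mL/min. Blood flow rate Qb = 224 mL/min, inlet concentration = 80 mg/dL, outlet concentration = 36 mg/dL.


K = Qb * (Cb_in - Cb_out) / Cb_in
K = 224 * (80 - 36) / 80
K = 123.2 mL/min


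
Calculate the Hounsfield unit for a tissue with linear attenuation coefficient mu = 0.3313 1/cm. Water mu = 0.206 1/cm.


HU = ((mu_tissue - mu_water) / mu_water) * 1000
HU = ((0.3313 - 0.206) / 0.206) * 1000
HU = 608.3


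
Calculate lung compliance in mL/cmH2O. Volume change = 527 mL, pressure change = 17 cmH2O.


C = dV / dP
C = 527 / 17
C = 31 mL/cmH2O


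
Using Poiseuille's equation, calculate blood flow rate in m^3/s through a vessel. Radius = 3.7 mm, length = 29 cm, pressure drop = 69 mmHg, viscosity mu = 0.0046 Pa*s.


Q = pi*r^4*dP / (8*mu*L)
r = 0.0037 m, L = 0.29 m
dP = 69 mmHg = 9199.218 Pa
Q = 5.0753e-04 m^3/s


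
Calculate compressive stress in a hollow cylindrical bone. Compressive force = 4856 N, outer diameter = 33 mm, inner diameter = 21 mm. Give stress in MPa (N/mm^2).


A = pi*(r_o^2 - r_i^2)
r_o = 16.5 mm, r_i = 10.5 mm
A = 508.938 mm^2
sigma = F/A = 4856 / 508.938
sigma = 9.541 MPa


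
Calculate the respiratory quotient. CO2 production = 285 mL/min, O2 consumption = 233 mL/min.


RQ = VCO2 / VO2
RQ = 285 / 233
RQ = 1.223


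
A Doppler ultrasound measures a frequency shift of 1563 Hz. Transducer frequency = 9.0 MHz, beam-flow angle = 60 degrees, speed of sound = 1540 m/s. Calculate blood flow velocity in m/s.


v = fd * c / (2 * f0 * cos(theta))
v = 1563 * 1540 / (2 * 9.0000e+06 * cos(60))
v = 0.2674 m/s


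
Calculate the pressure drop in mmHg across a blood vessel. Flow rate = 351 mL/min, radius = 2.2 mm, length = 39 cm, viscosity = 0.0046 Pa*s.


dP = 8*mu*L*Q / (pi*r^4)
Q = 351 mL/min = 5.85e-06 m^3/s
dP = 1140.85 Pa = 1140.85 / 133.322 mmHg = 8.557 mmHg


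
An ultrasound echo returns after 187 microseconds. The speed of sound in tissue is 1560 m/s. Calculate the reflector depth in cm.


depth = c * t / 2
t = 187 us = 1.8700e-04 s
depth = 1560 * 1.8700e-04 / 2
depth = 0.14586 m = 14.586 cm


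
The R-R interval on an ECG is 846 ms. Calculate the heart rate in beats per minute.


HR = 60 / RR_interval(s)
RR = 846 ms = 0.846 s
HR = 60 / 0.846 = 70.92 bpm


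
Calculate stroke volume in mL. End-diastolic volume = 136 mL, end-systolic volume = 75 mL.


SV = EDV - ESV
SV = 136 - 75
SV = 61 mL


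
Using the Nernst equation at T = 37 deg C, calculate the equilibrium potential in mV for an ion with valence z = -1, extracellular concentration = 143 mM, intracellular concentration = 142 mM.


E = (RT/(zF)) * ln(C_out/C_in)
T = 37 + 273.15 = 310.15 K
E = (8.314 * 310.15 / (-1 * 96485)) * ln(143/142)
E = -0.1875 mV


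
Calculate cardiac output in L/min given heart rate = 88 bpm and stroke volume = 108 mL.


CO = HR * SV
CO = 88 * 108 / 1000
CO = 9.504 L/min


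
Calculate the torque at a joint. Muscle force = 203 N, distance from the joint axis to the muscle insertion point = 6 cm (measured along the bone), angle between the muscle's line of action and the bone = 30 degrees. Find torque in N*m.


Torque = F * d * sin(theta)   (moment arm = d*sin(theta))
d = 6 cm = 0.06 m
Torque = 203 * 0.06 * sin(30)
Torque = 6.09 N*m


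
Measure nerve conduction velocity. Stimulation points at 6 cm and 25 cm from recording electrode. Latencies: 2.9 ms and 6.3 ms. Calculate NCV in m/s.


Distance = (25 - 6) / 100 = 0.19 m
dt = (6.3 - 2.9) / 1000 = 0.0034 s
NCV = dist / dt = 55.88 m/s


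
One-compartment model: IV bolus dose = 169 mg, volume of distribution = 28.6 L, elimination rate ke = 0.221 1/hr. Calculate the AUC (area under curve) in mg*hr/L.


C0 = Dose/Vd = 169/28.6 = 5.90909 mg/L
AUC = C0/ke = 5.90909/0.221
AUC = 26.74 mg*hr/L


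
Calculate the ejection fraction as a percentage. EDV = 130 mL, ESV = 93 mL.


SV = EDV - ESV = 130 - 93 = 37 mL
EF = SV/EDV * 100 = 37/130 * 100
EF = 28.46%


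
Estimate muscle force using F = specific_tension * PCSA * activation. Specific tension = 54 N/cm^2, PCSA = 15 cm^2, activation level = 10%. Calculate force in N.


F = sigma * PCSA * activation
F = 54 * 15 * 0.1
F = 81 N


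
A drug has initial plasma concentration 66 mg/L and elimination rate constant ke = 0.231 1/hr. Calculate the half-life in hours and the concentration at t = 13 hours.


t_half = ln(2) / ke = 0.693147 / 0.231 = 3.001 hr
C(t) = C0 * exp(-ke*t) = 66 * exp(-0.231*13)
C(13) = 3.276 mg/L


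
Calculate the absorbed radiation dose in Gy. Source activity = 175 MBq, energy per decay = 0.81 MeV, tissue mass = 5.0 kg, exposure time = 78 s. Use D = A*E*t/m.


A = 175 MBq = 1.7500e+08 Bq
E = 0.81 MeV = 1.29762e-13 J
D = A*E*t/m = 1.7500e+08*1.29762e-13*78/5.0
D = 3.5425e-04 Gy


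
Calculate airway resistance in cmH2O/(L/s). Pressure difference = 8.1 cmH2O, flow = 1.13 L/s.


R = dP / flow
R = 8.1 / 1.13
R = 7.168 cmH2O/(L/s)


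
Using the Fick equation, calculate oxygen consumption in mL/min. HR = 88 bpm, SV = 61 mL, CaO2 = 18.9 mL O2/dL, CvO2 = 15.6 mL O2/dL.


CO = HR*SV = 88*61/1000 = 5.368 L/min
a-v O2 diff = 18.9 - 15.6 = 3.3 mL/dL
VO2 = CO * (CaO2-CvO2) * 10 dL/L
VO2 = 5.368 * 3.3 * 10
VO2 = 177.1 mL/min


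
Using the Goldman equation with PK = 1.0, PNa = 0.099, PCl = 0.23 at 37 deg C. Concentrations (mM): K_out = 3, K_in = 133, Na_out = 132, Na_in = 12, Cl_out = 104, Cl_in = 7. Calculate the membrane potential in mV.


Vm = (RT/F)*ln((PK*Ko + PNa*Nao + PCl*Cli)/(PK*Ki + PNa*Nai + PCl*Clo))
Numer = 17.678, Denom = 158.108
Vm = -58.55 mV


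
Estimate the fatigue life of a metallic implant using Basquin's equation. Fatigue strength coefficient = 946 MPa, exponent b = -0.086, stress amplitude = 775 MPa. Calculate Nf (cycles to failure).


sigma_a = sigma_f' * (2Nf)^b
2Nf = (sigma_a/sigma_f')^(1/b)
2Nf = (775/946)^(1/-0.086)
2Nf = 10.159068
Nf = 5.08


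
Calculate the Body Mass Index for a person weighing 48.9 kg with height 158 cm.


BMI = weight / height^2
height = 158 cm = 1.58 m
BMI = 48.9 / 1.58^2
BMI = 19.59 kg/m^2


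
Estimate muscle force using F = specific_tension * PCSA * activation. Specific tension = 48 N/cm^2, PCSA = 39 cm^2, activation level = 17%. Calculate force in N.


F = sigma * PCSA * activation
F = 48 * 39 * 0.17
F = 318.2 N


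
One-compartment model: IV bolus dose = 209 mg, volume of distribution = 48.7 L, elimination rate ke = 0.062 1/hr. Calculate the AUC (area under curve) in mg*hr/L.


C0 = Dose/Vd = 209/48.7 = 4.29158 mg/L
AUC = C0/ke = 4.29158/0.062
AUC = 69.22 mg*hr/L


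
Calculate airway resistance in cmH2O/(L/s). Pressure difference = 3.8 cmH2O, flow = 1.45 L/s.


R = dP / flow
R = 3.8 / 1.45
R = 2.621 cmH2O/(L/s)


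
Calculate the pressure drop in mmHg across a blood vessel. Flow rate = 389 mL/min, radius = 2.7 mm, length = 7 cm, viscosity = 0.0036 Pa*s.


dP = 8*mu*L*Q / (pi*r^4)
Q = 389 mL/min = 6.48333e-06 m^3/s
dP = 78.2859 Pa = 78.2859 / 133.322 mmHg = 0.5872 mmHg


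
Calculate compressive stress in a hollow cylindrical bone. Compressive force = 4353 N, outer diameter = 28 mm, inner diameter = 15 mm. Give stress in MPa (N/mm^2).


A = pi*(r_o^2 - r_i^2)
r_o = 14 mm, r_i = 7.5 mm
A = 439.038 mm^2
sigma = F/A = 4353 / 439.038
sigma = 9.915 MPa


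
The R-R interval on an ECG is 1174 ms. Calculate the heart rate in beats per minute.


HR = 60 / RR_interval(s)
RR = 1174 ms = 1.174 s
HR = 60 / 1.174 = 51.11 bpm


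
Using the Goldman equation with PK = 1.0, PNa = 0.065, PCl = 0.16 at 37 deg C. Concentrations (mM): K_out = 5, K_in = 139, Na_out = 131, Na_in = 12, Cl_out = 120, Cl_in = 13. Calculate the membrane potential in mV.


Vm = (RT/F)*ln((PK*Ko + PNa*Nao + PCl*Cli)/(PK*Ki + PNa*Nai + PCl*Clo))
Numer = 15.595, Denom = 158.98
Vm = -62.05 mV


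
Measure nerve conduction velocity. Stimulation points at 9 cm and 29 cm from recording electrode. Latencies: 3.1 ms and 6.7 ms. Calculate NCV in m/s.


Distance = (29 - 9) / 100 = 0.2 m
dt = (6.7 - 3.1) / 1000 = 0.0036 s
NCV = dist / dt = 55.56 m/s


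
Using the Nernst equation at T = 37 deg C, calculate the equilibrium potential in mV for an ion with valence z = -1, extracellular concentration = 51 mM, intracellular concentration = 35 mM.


E = (RT/(zF)) * ln(C_out/C_in)
T = 37 + 273.15 = 310.15 K
E = (8.314 * 310.15 / (-1 * 96485)) * ln(51/35)
E = -10.06 mV


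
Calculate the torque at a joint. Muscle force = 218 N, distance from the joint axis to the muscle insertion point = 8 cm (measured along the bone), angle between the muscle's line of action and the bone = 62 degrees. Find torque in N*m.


Torque = F * d * sin(theta)   (moment arm = d*sin(theta))
d = 8 cm = 0.08 m
Torque = 218 * 0.08 * sin(62)
Torque = 15.4 N*m


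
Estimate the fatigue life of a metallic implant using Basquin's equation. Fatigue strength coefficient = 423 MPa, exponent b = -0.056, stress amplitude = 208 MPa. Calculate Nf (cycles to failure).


sigma_a = sigma_f' * (2Nf)^b
2Nf = (sigma_a/sigma_f')^(1/b)
2Nf = (208/423)^(1/-0.056)
2Nf = 319850.48
Nf = 1.599e+05


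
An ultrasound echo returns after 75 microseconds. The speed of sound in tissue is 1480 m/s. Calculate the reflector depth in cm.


depth = c * t / 2
t = 75 us = 7.5000e-05 s
depth = 1480 * 7.5000e-05 / 2
depth = 0.0555 m = 5.55 cm


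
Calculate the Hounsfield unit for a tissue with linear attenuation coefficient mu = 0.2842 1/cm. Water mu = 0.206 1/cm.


HU = ((mu_tissue - mu_water) / mu_water) * 1000
HU = ((0.2842 - 0.206) / 0.206) * 1000
HU = 379.6


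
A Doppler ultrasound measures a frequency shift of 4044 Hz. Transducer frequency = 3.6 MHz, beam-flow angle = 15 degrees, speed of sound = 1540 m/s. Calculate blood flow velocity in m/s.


v = fd * c / (2 * f0 * cos(theta))
v = 4044 * 1540 / (2 * 3.6000e+06 * cos(15))
v = 0.8955 m/s


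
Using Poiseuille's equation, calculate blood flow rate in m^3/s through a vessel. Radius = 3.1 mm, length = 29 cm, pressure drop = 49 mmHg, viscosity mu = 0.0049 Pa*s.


Q = pi*r^4*dP / (8*mu*L)
r = 0.0031 m, L = 0.29 m
dP = 49 mmHg = 6532.778 Pa
Q = 1.6673e-04 m^3/s


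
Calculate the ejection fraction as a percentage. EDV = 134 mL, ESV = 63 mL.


SV = EDV - ESV = 134 - 63 = 71 mL
EF = SV/EDV * 100 = 71/134 * 100
EF = 52.99%


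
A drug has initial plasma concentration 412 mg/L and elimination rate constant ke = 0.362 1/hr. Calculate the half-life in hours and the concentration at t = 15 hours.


t_half = ln(2) / ke = 0.693147 / 0.362 = 1.915 hr
C(t) = C0 * exp(-ke*t) = 412 * exp(-0.362*15)
C(15) = 1.806 mg/L


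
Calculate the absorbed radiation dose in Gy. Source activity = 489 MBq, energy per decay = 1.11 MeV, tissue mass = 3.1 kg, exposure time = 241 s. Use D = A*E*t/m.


A = 489 MBq = 4.8900e+08 Bq
E = 1.11 MeV = 1.77822e-13 J
D = A*E*t/m = 4.8900e+08*1.77822e-13*241/3.1
D = 0.00676 Gy


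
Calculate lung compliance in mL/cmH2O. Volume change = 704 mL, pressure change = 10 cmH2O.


C = dV / dP
C = 704 / 10
C = 70.4 mL/cmH2O


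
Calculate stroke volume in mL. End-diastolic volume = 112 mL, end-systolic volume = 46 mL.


SV = EDV - ESV
SV = 112 - 46
SV = 66 mL


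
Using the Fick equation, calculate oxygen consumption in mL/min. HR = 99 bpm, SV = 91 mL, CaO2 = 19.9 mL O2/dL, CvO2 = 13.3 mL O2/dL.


CO = HR*SV = 99*91/1000 = 9.009 L/min
a-v O2 diff = 19.9 - 13.3 = 6.6 mL/dL
VO2 = CO * (CaO2-CvO2) * 10 dL/L
VO2 = 9.009 * 6.6 * 10
VO2 = 594.6 mL/min


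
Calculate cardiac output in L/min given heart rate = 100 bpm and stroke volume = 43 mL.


CO = HR * SV
CO = 100 * 43 / 1000
CO = 4.3 L/min


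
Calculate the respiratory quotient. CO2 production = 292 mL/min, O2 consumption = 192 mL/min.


RQ = VCO2 / VO2
RQ = 292 / 192
RQ = 1.521


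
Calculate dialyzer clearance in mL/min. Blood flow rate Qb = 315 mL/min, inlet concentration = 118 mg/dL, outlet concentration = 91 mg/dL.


K = Qb * (Cb_in - Cb_out) / Cb_in
K = 315 * (118 - 91) / 118
K = 72.08 mL/min


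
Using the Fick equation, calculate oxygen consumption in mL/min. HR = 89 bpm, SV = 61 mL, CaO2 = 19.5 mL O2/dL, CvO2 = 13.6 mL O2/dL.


CO = HR*SV = 89*61/1000 = 5.429 L/min
a-v O2 diff = 19.5 - 13.6 = 5.9 mL/dL
VO2 = CO * (CaO2-CvO2) * 10 dL/L
VO2 = 5.429 * 5.9 * 10
VO2 = 320.3 mL/min


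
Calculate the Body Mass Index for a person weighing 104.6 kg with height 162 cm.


BMI = weight / height^2
height = 162 cm = 1.62 m
BMI = 104.6 / 1.62^2
BMI = 39.86 kg/m^2


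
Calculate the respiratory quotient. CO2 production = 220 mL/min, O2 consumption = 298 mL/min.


RQ = VCO2 / VO2
RQ = 220 / 298
RQ = 0.7383


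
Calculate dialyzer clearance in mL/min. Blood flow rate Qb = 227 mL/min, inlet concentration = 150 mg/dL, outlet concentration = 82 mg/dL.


K = Qb * (Cb_in - Cb_out) / Cb_in
K = 227 * (150 - 82) / 150
K = 102.9 mL/min


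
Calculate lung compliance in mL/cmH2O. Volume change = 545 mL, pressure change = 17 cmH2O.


C = dV / dP
C = 545 / 17
C = 32.06 mL/cmH2O


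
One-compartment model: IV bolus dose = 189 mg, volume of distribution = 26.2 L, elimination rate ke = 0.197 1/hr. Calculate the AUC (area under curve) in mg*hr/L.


C0 = Dose/Vd = 189/26.2 = 7.21374 mg/L
AUC = C0/ke = 7.21374/0.197
AUC = 36.62 mg*hr/L


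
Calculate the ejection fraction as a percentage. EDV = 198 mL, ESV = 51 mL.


SV = EDV - ESV = 198 - 51 = 147 mL
EF = SV/EDV * 100 = 147/198 * 100
EF = 74.24%


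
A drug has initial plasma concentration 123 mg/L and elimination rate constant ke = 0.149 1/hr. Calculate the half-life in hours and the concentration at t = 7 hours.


t_half = ln(2) / ke = 0.693147 / 0.149 = 4.652 hr
C(t) = C0 * exp(-ke*t) = 123 * exp(-0.149*7)
C(7) = 43.34 mg/L


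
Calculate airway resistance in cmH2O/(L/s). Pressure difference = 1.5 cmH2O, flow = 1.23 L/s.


R = dP / flow
R = 1.5 / 1.23
R = 1.22 cmH2O/(L/s)


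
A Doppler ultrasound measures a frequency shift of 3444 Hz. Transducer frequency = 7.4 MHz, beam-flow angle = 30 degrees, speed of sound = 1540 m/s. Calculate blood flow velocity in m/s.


v = fd * c / (2 * f0 * cos(theta))
v = 3444 * 1540 / (2 * 7.4000e+06 * cos(30))
v = 0.4138 m/s


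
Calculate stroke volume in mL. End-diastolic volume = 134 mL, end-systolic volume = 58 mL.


SV = EDV - ESV
SV = 134 - 58
SV = 76 mL


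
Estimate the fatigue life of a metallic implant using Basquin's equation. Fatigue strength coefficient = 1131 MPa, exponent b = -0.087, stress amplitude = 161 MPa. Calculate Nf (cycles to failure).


sigma_a = sigma_f' * (2Nf)^b
2Nf = (sigma_a/sigma_f')^(1/b)
2Nf = (161/1131)^(1/-0.087)
2Nf = 5.3883606e+09
Nf = 2.6942e+09


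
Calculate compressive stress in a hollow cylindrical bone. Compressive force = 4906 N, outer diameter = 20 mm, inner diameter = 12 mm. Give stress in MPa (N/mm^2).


A = pi*(r_o^2 - r_i^2)
r_o = 10 mm, r_i = 6 mm
A = 201.062 mm^2
sigma = F/A = 4906 / 201.062
sigma = 24.4 MPa


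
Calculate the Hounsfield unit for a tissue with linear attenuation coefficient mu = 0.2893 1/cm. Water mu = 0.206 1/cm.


HU = ((mu_tissue - mu_water) / mu_water) * 1000
HU = ((0.2893 - 0.206) / 0.206) * 1000
HU = 404.4


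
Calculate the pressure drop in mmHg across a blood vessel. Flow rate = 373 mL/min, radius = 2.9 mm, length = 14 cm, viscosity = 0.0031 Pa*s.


dP = 8*mu*L*Q / (pi*r^4)
Q = 373 mL/min = 6.21667e-06 m^3/s
dP = 97.1395 Pa = 97.1395 / 133.322 mmHg = 0.7286 mmHg


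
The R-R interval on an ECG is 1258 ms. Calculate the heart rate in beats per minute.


HR = 60 / RR_interval(s)
RR = 1258 ms = 1.258 s
HR = 60 / 1.258 = 47.69 bpm


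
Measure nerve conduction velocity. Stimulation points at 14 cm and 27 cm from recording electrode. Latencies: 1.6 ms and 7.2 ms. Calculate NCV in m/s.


Distance = (27 - 14) / 100 = 0.13 m
dt = (7.2 - 1.6) / 1000 = 0.0056 s
NCV = dist / dt = 23.21 m/s


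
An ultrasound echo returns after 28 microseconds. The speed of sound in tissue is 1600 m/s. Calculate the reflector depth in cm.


depth = c * t / 2
t = 28 us = 2.8000e-05 s
depth = 1600 * 2.8000e-05 / 2
depth = 0.0224 m = 2.24 cm


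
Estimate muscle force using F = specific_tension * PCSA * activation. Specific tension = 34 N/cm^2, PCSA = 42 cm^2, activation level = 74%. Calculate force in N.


F = sigma * PCSA * activation
F = 34 * 42 * 0.74
F = 1057 N


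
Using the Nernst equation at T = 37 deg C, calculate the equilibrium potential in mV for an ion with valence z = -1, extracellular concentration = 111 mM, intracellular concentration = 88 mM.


E = (RT/(zF)) * ln(C_out/C_in)
T = 37 + 273.15 = 310.15 K
E = (8.314 * 310.15 / (-1 * 96485)) * ln(111/88)
E = -6.205 mV


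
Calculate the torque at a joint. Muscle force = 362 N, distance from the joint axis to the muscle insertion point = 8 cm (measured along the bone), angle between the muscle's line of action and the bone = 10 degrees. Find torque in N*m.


Torque = F * d * sin(theta)   (moment arm = d*sin(theta))
d = 8 cm = 0.08 m
Torque = 362 * 0.08 * sin(10)
Torque = 5.029 N*m


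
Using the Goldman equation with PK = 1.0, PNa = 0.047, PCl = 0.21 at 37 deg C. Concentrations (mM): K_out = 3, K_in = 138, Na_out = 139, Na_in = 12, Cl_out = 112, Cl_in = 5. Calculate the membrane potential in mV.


Vm = (RT/F)*ln((PK*Ko + PNa*Nao + PCl*Cli)/(PK*Ki + PNa*Nai + PCl*Clo))
Numer = 10.583, Denom = 162.084
Vm = -72.93 mV


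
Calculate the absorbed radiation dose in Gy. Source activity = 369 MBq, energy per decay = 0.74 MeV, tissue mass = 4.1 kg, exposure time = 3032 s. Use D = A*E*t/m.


A = 369 MBq = 3.6900e+08 Bq
E = 0.74 MeV = 1.18548e-13 J
D = A*E*t/m = 3.6900e+08*1.18548e-13*3032/4.1
D = 0.03235 Gy


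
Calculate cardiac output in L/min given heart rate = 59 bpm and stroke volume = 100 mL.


CO = HR * SV
CO = 59 * 100 / 1000
CO = 5.9 L/min


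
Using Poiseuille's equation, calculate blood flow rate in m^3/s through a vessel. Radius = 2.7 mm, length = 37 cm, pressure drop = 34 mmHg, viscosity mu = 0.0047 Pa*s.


Q = pi*r^4*dP / (8*mu*L)
r = 0.0027 m, L = 0.37 m
dP = 34 mmHg = 4532.948 Pa
Q = 5.4400e-05 m^3/s


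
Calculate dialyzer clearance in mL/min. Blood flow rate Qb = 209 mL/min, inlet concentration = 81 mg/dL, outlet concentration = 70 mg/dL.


K = Qb * (Cb_in - Cb_out) / Cb_in
K = 209 * (81 - 70) / 81
K = 28.38 mL/min


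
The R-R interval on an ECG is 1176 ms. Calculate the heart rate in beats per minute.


HR = 60 / RR_interval(s)
RR = 1176 ms = 1.176 s
HR = 60 / 1.176 = 51.02 bpm


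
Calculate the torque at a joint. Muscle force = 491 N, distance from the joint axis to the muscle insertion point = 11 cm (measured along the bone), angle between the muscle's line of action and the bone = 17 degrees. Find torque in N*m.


Torque = F * d * sin(theta)   (moment arm = d*sin(theta))
d = 11 cm = 0.11 m
Torque = 491 * 0.11 * sin(17)
Torque = 15.79 N*m


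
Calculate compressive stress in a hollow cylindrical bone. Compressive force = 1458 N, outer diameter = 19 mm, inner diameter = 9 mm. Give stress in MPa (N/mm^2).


A = pi*(r_o^2 - r_i^2)
r_o = 9.5 mm, r_i = 4.5 mm
A = 219.911 mm^2
sigma = F/A = 1458 / 219.911
sigma = 6.63 MPa


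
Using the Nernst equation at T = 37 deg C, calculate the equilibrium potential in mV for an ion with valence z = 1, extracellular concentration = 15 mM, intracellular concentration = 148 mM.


E = (RT/(zF)) * ln(C_out/C_in)
T = 37 + 273.15 = 310.15 K
E = (8.314 * 310.15 / (1 * 96485)) * ln(15/148)
E = -61.18 mV


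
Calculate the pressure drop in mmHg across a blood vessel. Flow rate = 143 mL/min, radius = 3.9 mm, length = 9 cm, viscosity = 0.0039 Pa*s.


dP = 8*mu*L*Q / (pi*r^4)
Q = 143 mL/min = 2.38333e-06 m^3/s
dP = 9.20816 Pa = 9.20816 / 133.322 mmHg = 0.06907 mmHg


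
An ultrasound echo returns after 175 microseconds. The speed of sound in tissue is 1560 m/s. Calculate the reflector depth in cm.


depth = c * t / 2
t = 175 us = 1.7500e-04 s
depth = 1560 * 1.7500e-04 / 2
depth = 0.1365 m = 13.65 cm


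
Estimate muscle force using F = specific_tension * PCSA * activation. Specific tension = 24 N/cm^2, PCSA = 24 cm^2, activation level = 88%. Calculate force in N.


F = sigma * PCSA * activation
F = 24 * 24 * 0.88
F = 506.9 N


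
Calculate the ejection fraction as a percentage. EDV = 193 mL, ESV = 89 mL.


SV = EDV - ESV = 193 - 89 = 104 mL
EF = SV/EDV * 100 = 104/193 * 100
EF = 53.89%


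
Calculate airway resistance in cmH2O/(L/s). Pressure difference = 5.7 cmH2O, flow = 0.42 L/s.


R = dP / flow
R = 5.7 / 0.42
R = 13.57 cmH2O/(L/s)


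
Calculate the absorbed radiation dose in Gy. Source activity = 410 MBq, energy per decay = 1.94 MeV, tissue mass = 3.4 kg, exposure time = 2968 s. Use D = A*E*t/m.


A = 410 MBq = 4.1000e+08 Bq
E = 1.94 MeV = 3.10788e-13 J
D = A*E*t/m = 4.1000e+08*3.10788e-13*2968/3.4
D = 0.1112 Gy


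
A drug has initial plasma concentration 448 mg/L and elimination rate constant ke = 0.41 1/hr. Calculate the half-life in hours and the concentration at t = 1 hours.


t_half = ln(2) / ke = 0.693147 / 0.41 = 1.691 hr
C(t) = C0 * exp(-ke*t) = 448 * exp(-0.41*1)
C(1) = 297.3 mg/L


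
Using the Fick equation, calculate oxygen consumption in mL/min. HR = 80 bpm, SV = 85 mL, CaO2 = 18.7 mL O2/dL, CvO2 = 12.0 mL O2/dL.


CO = HR*SV = 80*85/1000 = 6.8 L/min
a-v O2 diff = 18.7 - 12.0 = 6.7 mL/dL
VO2 = CO * (CaO2-CvO2) * 10 dL/L
VO2 = 6.8 * 6.7 * 10
VO2 = 455.6 mL/min


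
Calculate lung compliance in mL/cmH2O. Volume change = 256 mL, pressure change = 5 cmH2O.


C = dV / dP
C = 256 / 5
C = 51.2 mL/cmH2O


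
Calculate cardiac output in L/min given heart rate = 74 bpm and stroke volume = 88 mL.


CO = HR * SV
CO = 74 * 88 / 1000
CO = 6.512 L/min


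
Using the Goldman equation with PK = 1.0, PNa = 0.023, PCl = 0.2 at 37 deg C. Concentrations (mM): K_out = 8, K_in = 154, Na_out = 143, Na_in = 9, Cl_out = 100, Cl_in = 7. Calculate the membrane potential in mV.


Vm = (RT/F)*ln((PK*Ko + PNa*Nao + PCl*Cli)/(PK*Ki + PNa*Nai + PCl*Clo))
Numer = 12.689, Denom = 174.207
Vm = -70.01 mV


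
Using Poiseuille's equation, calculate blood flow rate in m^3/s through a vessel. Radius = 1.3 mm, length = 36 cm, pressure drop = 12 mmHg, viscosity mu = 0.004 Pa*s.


Q = pi*r^4*dP / (8*mu*L)
r = 0.0013 m, L = 0.36 m
dP = 12 mmHg = 1599.864 Pa
Q = 1.2461e-06 m^3/s


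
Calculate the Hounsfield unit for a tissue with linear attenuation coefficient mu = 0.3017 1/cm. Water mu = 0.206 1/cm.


HU = ((mu_tissue - mu_water) / mu_water) * 1000
HU = ((0.3017 - 0.206) / 0.206) * 1000
HU = 464.6


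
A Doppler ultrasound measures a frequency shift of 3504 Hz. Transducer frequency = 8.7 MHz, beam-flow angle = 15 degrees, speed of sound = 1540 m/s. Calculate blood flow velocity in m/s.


v = fd * c / (2 * f0 * cos(theta))
v = 3504 * 1540 / (2 * 8.7000e+06 * cos(15))
v = 0.3211 m/s


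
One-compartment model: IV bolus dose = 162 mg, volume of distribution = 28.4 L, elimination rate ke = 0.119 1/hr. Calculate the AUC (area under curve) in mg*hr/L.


C0 = Dose/Vd = 162/28.4 = 5.70423 mg/L
AUC = C0/ke = 5.70423/0.119
AUC = 47.93 mg*hr/L


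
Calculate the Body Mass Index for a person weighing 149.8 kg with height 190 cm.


BMI = weight / height^2
height = 190 cm = 1.9 m
BMI = 149.8 / 1.9^2
BMI = 41.5 kg/m^2


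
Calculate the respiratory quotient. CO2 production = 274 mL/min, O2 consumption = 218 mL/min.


RQ = VCO2 / VO2
RQ = 274 / 218
RQ = 1.257


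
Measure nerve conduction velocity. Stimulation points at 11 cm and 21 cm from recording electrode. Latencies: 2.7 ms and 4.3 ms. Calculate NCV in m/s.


Distance = (21 - 11) / 100 = 0.1 m
dt = (4.3 - 2.7) / 1000 = 0.0016 s
NCV = dist / dt = 62.5 m/s


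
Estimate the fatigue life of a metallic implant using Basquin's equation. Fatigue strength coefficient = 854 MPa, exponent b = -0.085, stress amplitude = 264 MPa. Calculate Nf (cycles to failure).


sigma_a = sigma_f' * (2Nf)^b
2Nf = (sigma_a/sigma_f')^(1/b)
2Nf = (264/854)^(1/-0.085)
2Nf = 996051.27
Nf = 4.98e+05


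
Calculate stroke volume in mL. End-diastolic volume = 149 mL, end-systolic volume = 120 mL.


SV = EDV - ESV
SV = 149 - 120
SV = 29 mL


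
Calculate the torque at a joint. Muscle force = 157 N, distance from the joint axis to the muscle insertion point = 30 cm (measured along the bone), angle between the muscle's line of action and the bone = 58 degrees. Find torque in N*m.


Torque = F * d * sin(theta)   (moment arm = d*sin(theta))
d = 30 cm = 0.3 m
Torque = 157 * 0.3 * sin(58)
Torque = 39.94 N*m


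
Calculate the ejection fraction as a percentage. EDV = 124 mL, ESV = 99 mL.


SV = EDV - ESV = 124 - 99 = 25 mL
EF = SV/EDV * 100 = 25/124 * 100
EF = 20.16%


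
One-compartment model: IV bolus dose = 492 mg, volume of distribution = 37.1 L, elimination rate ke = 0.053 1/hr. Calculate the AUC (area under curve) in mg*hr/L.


C0 = Dose/Vd = 492/37.1 = 13.2615 mg/L
AUC = C0/ke = 13.2615/0.053
AUC = 250.2 mg*hr/L


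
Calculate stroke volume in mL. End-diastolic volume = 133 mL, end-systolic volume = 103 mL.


SV = EDV - ESV
SV = 133 - 103
SV = 30 mL


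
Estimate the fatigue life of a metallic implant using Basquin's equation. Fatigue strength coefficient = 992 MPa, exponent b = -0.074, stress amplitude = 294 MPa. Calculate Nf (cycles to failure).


sigma_a = sigma_f' * (2Nf)^b
2Nf = (sigma_a/sigma_f')^(1/b)
2Nf = (294/992)^(1/-0.074)
2Nf = 13720059
Nf = 6.8600e+06


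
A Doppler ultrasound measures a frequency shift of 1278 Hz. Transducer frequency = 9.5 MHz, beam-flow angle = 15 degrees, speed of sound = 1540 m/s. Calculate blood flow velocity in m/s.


v = fd * c / (2 * f0 * cos(theta))
v = 1278 * 1540 / (2 * 9.5000e+06 * cos(15))
v = 0.1072 m/s


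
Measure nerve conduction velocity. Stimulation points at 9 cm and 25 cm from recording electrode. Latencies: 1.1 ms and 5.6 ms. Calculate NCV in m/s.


Distance = (25 - 9) / 100 = 0.16 m
dt = (5.6 - 1.1) / 1000 = 0.0045 s
NCV = dist / dt = 35.56 m/s


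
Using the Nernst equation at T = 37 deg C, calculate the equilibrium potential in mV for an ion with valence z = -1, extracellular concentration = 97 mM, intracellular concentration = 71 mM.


E = (RT/(zF)) * ln(C_out/C_in)
T = 37 + 273.15 = 310.15 K
E = (8.314 * 310.15 / (-1 * 96485)) * ln(97/71)
E = -8.339 mV


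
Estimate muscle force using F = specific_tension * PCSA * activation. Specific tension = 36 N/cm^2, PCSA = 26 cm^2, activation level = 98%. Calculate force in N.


F = sigma * PCSA * activation
F = 36 * 26 * 0.98
F = 917.3 N


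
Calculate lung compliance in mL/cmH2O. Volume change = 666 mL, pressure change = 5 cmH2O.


C = dV / dP
C = 666 / 5
C = 133.2 mL/cmH2O


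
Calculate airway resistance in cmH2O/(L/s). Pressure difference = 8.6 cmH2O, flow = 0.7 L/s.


R = dP / flow
R = 8.6 / 0.7
R = 12.29 cmH2O/(L/s)


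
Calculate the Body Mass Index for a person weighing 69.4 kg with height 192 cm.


BMI = weight / height^2
height = 192 cm = 1.92 m
BMI = 69.4 / 1.92^2
BMI = 18.83 kg/m^2


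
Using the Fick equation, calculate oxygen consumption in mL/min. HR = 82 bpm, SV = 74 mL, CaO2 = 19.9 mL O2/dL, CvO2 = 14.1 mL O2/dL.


CO = HR*SV = 82*74/1000 = 6.068 L/min
a-v O2 diff = 19.9 - 14.1 = 5.8 mL/dL
VO2 = CO * (CaO2-CvO2) * 10 dL/L
VO2 = 6.068 * 5.8 * 10
VO2 = 351.9 mL/min


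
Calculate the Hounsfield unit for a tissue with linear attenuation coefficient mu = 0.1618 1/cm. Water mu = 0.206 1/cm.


HU = ((mu_tissue - mu_water) / mu_water) * 1000
HU = ((0.1618 - 0.206) / 0.206) * 1000
HU = -214.6


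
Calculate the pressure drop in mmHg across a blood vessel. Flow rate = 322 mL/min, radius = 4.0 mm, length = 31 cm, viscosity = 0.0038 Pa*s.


dP = 8*mu*L*Q / (pi*r^4)
Q = 322 mL/min = 5.36667e-06 m^3/s
dP = 62.8855 Pa = 62.8855 / 133.322 mmHg = 0.4717 mmHg


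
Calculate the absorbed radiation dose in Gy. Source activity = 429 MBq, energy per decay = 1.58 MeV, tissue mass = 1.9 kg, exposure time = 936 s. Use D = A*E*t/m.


A = 429 MBq = 4.2900e+08 Bq
E = 1.58 MeV = 2.53116e-13 J
D = A*E*t/m = 4.2900e+08*2.53116e-13*936/1.9
D = 0.05349 Gy


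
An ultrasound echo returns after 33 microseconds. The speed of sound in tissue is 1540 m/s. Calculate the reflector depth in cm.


depth = c * t / 2
t = 33 us = 3.3000e-05 s
depth = 1540 * 3.3000e-05 / 2
depth = 0.02541 m = 2.541 cm


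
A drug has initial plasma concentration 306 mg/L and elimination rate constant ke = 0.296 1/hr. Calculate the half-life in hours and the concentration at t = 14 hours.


t_half = ln(2) / ke = 0.693147 / 0.296 = 2.342 hr
C(t) = C0 * exp(-ke*t) = 306 * exp(-0.296*14)
C(14) = 4.853 mg/L


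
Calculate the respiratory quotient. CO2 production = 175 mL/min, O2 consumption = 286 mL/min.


RQ = VCO2 / VO2
RQ = 175 / 286
RQ = 0.6119


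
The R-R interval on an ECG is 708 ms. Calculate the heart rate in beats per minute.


HR = 60 / RR_interval(s)
RR = 708 ms = 0.708 s
HR = 60 / 0.708 = 84.75 bpm


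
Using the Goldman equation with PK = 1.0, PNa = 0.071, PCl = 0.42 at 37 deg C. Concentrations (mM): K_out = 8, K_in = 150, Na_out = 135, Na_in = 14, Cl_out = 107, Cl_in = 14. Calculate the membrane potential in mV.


Vm = (RT/F)*ln((PK*Ko + PNa*Nao + PCl*Cli)/(PK*Ki + PNa*Nai + PCl*Clo))
Numer = 23.465, Denom = 195.934
Vm = -56.72 mV


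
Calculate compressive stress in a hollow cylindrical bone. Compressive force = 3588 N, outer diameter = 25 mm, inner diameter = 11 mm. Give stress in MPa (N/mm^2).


A = pi*(r_o^2 - r_i^2)
r_o = 12.5 mm, r_i = 5.5 mm
A = 395.841 mm^2
sigma = F/A = 3588 / 395.841
sigma = 9.064 MPa
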